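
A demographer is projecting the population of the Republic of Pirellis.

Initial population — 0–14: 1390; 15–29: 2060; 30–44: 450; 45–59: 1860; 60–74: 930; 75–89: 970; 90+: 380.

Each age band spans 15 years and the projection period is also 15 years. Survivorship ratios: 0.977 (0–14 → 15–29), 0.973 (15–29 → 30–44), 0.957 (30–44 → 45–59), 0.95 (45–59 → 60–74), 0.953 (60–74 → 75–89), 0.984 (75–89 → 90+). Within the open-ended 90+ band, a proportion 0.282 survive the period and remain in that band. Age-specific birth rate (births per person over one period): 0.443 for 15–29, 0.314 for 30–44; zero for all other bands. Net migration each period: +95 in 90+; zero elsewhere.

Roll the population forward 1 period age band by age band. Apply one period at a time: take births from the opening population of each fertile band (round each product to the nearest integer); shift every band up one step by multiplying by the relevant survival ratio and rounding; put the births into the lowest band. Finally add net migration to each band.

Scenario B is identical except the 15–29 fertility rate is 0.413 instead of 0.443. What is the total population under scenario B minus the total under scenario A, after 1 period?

-62

Period 1.
Births: 2060 * 0.443 = 913, 450 * 0.314 = 141 — total 1054
15–29: 1390 * 0.977 = 1358
30–44: 2060 * 0.973 = 2004
45–59: 450 * 0.957 = 431
60–74: 1860 * 0.95 = 1767
75–89: 930 * 0.953 = 886
90+: 970 * 0.984 + 380 * 0.282 = 954 + 107 = 1061
Net migration: 90+ + 95 → 1156
Giving 1054 / 1358 / 2004 / 431 / 1767 / 886 / 1156.
Scenario A total after 1 period: 8656
Scenario B projection —
Period 1.
Births: 2060 * 0.413 = 851, 450 * 0.314 = 141 — total 992
15–29: 1390 * 0.977 = 1358
30–44: 2060 * 0.973 = 2004
45–59: 450 * 0.957 = 431
60–74: 1860 * 0.95 = 1767
75–89: 930 * 0.953 = 886
90+: 970 * 0.984 + 380 * 0.282 = 954 + 107 = 1061
Net migration: 90+ + 95 → 1156
Giving 992 / 1358 / 2004 / 431 / 1767 / 886 / 1156.
Scenario B total after 1 period: 8594
Difference B − A = 8594 − 8656 = -62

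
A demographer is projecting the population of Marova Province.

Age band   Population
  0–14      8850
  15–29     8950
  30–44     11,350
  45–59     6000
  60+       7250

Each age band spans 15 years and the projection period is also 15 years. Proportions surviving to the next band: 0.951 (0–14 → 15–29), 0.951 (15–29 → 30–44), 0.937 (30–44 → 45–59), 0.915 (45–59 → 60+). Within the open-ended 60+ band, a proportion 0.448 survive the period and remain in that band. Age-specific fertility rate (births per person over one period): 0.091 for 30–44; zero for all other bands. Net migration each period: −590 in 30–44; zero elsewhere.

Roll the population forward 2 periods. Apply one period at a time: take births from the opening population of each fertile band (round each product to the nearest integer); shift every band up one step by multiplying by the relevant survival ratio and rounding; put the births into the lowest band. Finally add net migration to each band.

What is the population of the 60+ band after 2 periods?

Period 1:
Births: 11350 × 0.091 = 1033
15–29: 8850 × 0.951 = 8416
30–44: 8950 × 0.951 = 8511
45–59: 11350 × 0.937 = 10635
60+: 6000 × 0.915 + 7250 × 0.448 = 5490 + 3248 = 8738
Net migration: 30–44 − 590 → 7921
End of period: [1033, 8416, 7921, 10635, 8738]
Period 2:
Births: 7921 × 0.091 = 721
15–29: 1033 × 0.951 = 982
30–44: 8416 × 0.951 = 8004
45–59: 7921 × 0.937 = 7422
60+: 10635 × 0.915 + 8738 × 0.448 = 9731 + 3915 = 13646
Net migration: 30–44 − 590 → 7414
End of period: [721, 982, 7414, 7422, 13646]

13646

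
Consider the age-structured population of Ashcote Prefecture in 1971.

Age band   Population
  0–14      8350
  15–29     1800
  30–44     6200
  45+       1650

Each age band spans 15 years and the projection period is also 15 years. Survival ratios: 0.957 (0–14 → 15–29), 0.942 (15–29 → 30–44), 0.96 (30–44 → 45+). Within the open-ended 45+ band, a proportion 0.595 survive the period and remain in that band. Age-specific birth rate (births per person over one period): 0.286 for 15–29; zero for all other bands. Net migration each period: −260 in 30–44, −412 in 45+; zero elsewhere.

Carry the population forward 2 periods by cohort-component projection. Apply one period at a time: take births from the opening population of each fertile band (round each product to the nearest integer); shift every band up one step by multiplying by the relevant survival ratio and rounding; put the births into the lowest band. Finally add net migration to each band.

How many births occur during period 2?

2285

Period 1.
Births: 1800 × 0.286 = 515
15–29: 8350 × 0.957 = 7991
30–44: 1800 × 0.942 = 1696
45+: 6200 × 0.96 + 1650 × 0.595 = 5952 + 982 = 6934
Net migration: 30–44 − 260 → 1436; 45+ − 412 → 6522
End of period: [515, 7991, 1436, 6522]
Period 2.
Births: 7991 × 0.286 = 2285
15–29: 515 × 0.957 = 493
30–44: 7991 × 0.942 = 7528
45+: 1436 × 0.96 + 6522 × 0.595 = 1379 + 3881 = 5260
Net migration: 30–44 − 260 → 7268; 45+ − 412 → 4848
End of period: [2285, 493, 7268, 4848]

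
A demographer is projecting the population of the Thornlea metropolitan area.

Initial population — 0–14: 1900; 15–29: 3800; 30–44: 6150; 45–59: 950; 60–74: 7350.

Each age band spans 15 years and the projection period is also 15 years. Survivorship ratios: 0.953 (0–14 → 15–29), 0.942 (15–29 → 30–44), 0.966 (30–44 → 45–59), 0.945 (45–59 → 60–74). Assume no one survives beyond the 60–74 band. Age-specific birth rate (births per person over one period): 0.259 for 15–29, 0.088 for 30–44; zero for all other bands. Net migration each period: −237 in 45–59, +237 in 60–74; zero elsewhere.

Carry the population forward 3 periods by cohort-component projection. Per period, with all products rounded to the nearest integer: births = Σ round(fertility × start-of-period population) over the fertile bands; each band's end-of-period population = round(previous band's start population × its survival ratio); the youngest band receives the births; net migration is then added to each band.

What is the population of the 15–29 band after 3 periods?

Period 1:
Births: 3800 × 0.259 = 984, 6150 × 0.088 = 541 → 1525
15–29: 1900 × 0.953 = 1811
30–44: 3800 × 0.942 = 3580
45–59: 6150 × 0.966 = 5941
60–74: 950 × 0.945 = 898
Net migration: 45–59 − 237 → 5704; 60–74 + 237 → 1135
Population now: 0–14=1525, 15–29=1811, 30–44=3580, 45–59=5704, 60–74=1135
Period 2:
Births: 1811 × 0.259 = 469, 3580 × 0.088 = 315 → 784
15–29: 1525 × 0.953 = 1453
30–44: 1811 × 0.942 = 1706
45–59: 3580 × 0.966 = 3458
60–74: 5704 × 0.945 = 5390
Net migration: 45–59 − 237 → 3221; 60–74 + 237 → 5627
Population now: 0–14=784, 15–29=1453, 30–44=1706, 45–59=3221, 60–74=5627
Period 3:
Births: 1453 × 0.259 = 376, 1706 × 0.088 = 150 → 526
15–29: 784 × 0.953 = 747
30–44: 1453 × 0.942 = 1369
45–59: 1706 × 0.966 = 1648
60–74: 3221 × 0.945 = 3044
Net migration: 45–59 − 237 → 1411; 60–74 + 237 → 3281
Population now: 0–14=526, 15–29=747, 30–44=1369, 45–59=1411, 60–74=3281

747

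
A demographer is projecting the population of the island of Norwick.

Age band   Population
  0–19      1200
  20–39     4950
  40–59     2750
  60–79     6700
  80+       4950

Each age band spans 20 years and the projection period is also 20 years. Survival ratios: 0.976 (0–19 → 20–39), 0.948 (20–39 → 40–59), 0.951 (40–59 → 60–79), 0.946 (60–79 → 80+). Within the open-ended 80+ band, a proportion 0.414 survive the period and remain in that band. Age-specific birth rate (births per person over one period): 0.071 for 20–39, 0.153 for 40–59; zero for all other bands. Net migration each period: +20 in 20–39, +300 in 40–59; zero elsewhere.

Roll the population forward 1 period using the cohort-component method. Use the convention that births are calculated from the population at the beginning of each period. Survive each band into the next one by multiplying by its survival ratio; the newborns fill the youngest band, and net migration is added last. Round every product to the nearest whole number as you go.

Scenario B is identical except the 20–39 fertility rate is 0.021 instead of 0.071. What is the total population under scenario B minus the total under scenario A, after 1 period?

Period 1:
Births: 4950 × 0.071 = 351 ; 2750 × 0.153 = 421 — total 772
20–39: 1200 × 0.976 = 1171
40–59: 4950 × 0.948 = 4693
60–79: 2750 × 0.951 = 2615
80+: 6700 × 0.946 + 4950 × 0.414 = 6338 + 2049 = 8387
Net migration: 20–39 + 20 → 1191; 40–59 + 300 → 4993
→ [772, 1191, 4993, 2615, 8387]
Scenario A total after 1 period: 17958
Scenario B projection —
Period 1:
Births: 4950 × 0.021 = 104 ; 2750 × 0.153 = 421 — total 525
20–39: 1200 × 0.976 = 1171
40–59: 4950 × 0.948 = 4693
60–79: 2750 × 0.951 = 2615
80+: 6700 × 0.946 + 4950 × 0.414 = 6338 + 2049 = 8387
Net migration: 20–39 + 20 → 1191; 40–59 + 300 → 4993
→ [525, 1191, 4993, 2615, 8387]
Scenario B total after 1 period: 17711
Difference B − A = 17711 − 17958 = -247

-247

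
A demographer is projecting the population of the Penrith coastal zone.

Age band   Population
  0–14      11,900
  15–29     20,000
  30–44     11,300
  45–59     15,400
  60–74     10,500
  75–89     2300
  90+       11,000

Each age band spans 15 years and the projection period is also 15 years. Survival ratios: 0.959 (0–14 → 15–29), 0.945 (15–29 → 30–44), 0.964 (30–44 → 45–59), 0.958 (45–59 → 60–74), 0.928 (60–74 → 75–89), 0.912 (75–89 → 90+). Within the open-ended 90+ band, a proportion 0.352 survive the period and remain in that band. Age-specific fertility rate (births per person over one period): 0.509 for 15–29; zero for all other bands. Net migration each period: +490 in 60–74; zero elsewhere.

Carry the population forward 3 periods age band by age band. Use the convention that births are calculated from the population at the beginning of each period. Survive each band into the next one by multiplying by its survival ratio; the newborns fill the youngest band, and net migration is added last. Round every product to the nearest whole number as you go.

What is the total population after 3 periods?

75014

Let group 1 be 0–14 through group 7 = 90+.
— Period 1 —
Births: 20000 * 0.509 = 10180
Group 2: 11900 * 0.959 = 11412
Group 3: 20000 * 0.945 = 18900
Group 4: 11300 * 0.964 = 10893
Group 5: 15400 * 0.958 = 14753
Group 6: 10500 * 0.928 = 9744
Group 7: 2300 * 0.912 + 11000 * 0.352 = 2098 + 3872 = 5970
Net migration: Group 5 + 490 → 15243
End of period: [10180, 11412, 18900, 10893, 15243, 9744, 5970]
— Period 2 —
Births: 11412 * 0.509 = 5809
Group 2: 10180 * 0.959 = 9763
Group 3: 11412 * 0.945 = 10784
Group 4: 18900 * 0.964 = 18220
Group 5: 10893 * 0.958 = 10435
Group 6: 15243 * 0.928 = 14146
Group 7: 9744 * 0.912 + 5970 * 0.352 = 8887 + 2101 = 10988
Net migration: Group 5 + 490 → 10925
End of period: [5809, 9763, 10784, 18220, 10925, 14146, 10988]
— Period 3 —
Births: 9763 * 0.509 = 4969
Group 2: 5809 * 0.959 = 5571
Group 3: 9763 * 0.945 = 9226
Group 4: 10784 * 0.964 = 10396
Group 5: 18220 * 0.958 = 17455
Group 6: 10925 * 0.928 = 10138
Group 7: 14146 * 0.912 + 10988 * 0.352 = 12901 + 3868 = 16769
Net migration: Group 5 + 490 → 17945
End of period: [4969, 5571, 9226, 10396, 17945, 10138, 16769]
Total after period 3: 4969 + 5571 + 9226 + 10396 + 17945 + 10138 + 16769 = 75014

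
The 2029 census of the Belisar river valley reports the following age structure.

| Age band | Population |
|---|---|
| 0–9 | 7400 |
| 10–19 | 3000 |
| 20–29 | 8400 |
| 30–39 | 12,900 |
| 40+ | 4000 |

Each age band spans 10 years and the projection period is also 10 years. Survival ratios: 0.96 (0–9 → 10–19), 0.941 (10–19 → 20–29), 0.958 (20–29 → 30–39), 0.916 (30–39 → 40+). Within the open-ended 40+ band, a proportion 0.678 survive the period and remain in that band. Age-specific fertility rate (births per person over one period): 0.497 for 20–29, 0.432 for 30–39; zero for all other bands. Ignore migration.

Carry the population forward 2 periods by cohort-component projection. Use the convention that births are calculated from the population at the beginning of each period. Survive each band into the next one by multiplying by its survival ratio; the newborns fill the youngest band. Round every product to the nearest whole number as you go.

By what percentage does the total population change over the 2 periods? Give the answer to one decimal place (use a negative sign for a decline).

Numbering the bands 1..5 from youngest to oldest:
— Period 1 —
Births: 8400 × 0.497 = 4175, 12900 × 0.432 = 5573 → 9748
Band 2: 7400 × 0.96 = 7104
Band 3: 3000 × 0.941 = 2823
Band 4: 8400 × 0.958 = 8047
Band 5: 12900 × 0.916 + 4000 × 0.678 = 11816 + 2712 = 14528
Giving 9748 / 7104 / 2823 / 8047 / 14528.
— Period 2 —
Births: 2823 × 0.497 = 1403, 8047 × 0.432 = 3476 → 4879
Band 2: 9748 × 0.96 = 9358
Band 3: 7104 × 0.941 = 6685
Band 4: 2823 × 0.958 = 2704
Band 5: 8047 × 0.916 + 14528 × 0.678 = 7371 + 9850 = 17221
Giving 4879 / 9358 / 6685 / 2704 / 17221.
Total: 35700 → 40847; change = 5147; percentage change = 14.4%

14.4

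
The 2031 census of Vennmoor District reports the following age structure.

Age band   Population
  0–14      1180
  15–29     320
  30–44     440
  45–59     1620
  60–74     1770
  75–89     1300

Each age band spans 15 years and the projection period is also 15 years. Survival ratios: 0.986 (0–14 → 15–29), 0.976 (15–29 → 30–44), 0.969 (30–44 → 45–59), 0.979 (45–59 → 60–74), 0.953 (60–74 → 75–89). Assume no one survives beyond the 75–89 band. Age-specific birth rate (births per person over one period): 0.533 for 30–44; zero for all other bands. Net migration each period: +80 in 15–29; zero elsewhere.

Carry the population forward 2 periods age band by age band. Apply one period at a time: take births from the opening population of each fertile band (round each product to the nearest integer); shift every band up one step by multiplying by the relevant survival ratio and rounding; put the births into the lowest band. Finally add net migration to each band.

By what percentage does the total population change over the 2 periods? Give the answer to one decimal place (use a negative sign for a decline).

-40.9

(Bands numbered youngest = 1 to oldest = 6.)
— Period 1 —
Births: 440 * 0.533 = 235
Band 2: 1180 * 0.986 = 1163
Band 3: 320 * 0.976 = 312
Band 4: 440 * 0.969 = 426
Band 5: 1620 * 0.979 = 1586
Band 6: 1770 * 0.953 = 1687
Net migration: Band 2 + 80 → 1243
Giving 235 / 1243 / 312 / 426 / 1586 / 1687.
— Period 2 —
Births: 312 * 0.533 = 166
Band 2: 235 * 0.986 = 232
Band 3: 1243 * 0.976 = 1213
Band 4: 312 * 0.969 = 302
Band 5: 426 * 0.979 = 417
Band 6: 1586 * 0.953 = 1511
Net migration: Band 2 + 80 → 312
Giving 166 / 312 / 1213 / 302 / 417 / 1511.
Total: 6630 → 3921; change = -2709; percentage change = -40.9%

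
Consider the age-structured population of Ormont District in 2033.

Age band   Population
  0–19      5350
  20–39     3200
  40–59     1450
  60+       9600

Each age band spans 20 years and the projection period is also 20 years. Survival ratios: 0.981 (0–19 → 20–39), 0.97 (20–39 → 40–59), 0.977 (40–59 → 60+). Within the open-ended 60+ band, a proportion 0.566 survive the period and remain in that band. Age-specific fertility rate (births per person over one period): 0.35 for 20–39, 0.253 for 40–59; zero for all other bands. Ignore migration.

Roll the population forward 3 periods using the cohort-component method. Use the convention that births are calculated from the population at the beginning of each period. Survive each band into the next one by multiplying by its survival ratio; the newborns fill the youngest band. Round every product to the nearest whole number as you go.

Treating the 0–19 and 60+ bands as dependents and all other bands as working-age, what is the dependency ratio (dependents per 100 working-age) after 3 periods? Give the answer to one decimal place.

Period 1.
Births: 3200 * 0.35 = 1120, 1450 * 0.253 = 367 → 1487
20–39: 5350 * 0.981 = 5248
40–59: 3200 * 0.97 = 3104
60+: 1450 * 0.977 + 9600 * 0.566 = 1417 + 5434 = 6851
Giving 1487 / 5248 / 3104 / 6851.
Period 2.
Births: 5248 * 0.35 = 1837, 3104 * 0.253 = 785 → 2622
20–39: 1487 * 0.981 = 1459
40–59: 5248 * 0.97 = 5091
60+: 3104 * 0.977 + 6851 * 0.566 = 3033 + 3878 = 6911
Giving 2622 / 1459 / 5091 / 6911.
Period 3.
Births: 1459 * 0.35 = 511, 5091 * 0.253 = 1288 → 1799
20–39: 2622 * 0.981 = 2572
40–59: 1459 * 0.97 = 1415
60+: 5091 * 0.977 + 6911 * 0.566 = 4974 + 3912 = 8886
Giving 1799 / 2572 / 1415 / 8886.
Dependents (band 0–19 + band 60+) = 1799 + 8886 = 10685; working-age = 3987; ratio = 10685/3987 × 100 = 268.0

268.0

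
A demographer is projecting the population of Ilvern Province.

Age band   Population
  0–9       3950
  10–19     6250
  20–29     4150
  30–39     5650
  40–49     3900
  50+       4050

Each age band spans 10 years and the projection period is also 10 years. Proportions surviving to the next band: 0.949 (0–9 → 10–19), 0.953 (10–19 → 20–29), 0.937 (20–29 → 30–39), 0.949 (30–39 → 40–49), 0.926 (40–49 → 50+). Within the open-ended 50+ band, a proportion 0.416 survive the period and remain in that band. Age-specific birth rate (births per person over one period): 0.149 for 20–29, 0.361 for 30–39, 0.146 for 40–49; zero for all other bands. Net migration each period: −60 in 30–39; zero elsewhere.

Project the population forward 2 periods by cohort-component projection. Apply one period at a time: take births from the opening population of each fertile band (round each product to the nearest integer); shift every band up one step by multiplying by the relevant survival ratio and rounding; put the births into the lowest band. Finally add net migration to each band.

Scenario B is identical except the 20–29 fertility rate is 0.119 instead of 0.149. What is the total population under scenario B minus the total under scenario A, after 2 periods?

-295

Call the groups 1 to 6, youngest first.
[period 1]
Births: 4150 × 0.149 = 618 ; 5650 × 0.361 = 2040 ; 3900 × 0.146 = 569 → total 3227
Group 2: 3950 × 0.949 = 3749
Group 3: 6250 × 0.953 = 5956
Group 4: 4150 × 0.937 = 3889
Group 5: 5650 × 0.949 = 5362
Group 6: 3900 × 0.926 + 4050 × 0.416 = 3611 + 1685 = 5296
Net migration: Group 4 − 60 → 3829
Giving 3227 / 3749 / 5956 / 3829 / 5362 / 5296.
[period 2]
Births: 5956 × 0.149 = 887 ; 3829 × 0.361 = 1382 ; 5362 × 0.146 = 783 → total 3052
Group 2: 3227 × 0.949 = 3062
Group 3: 3749 × 0.953 = 3573
Group 4: 5956 × 0.937 = 5581
Group 5: 3829 × 0.949 = 3634
Group 6: 5362 × 0.926 + 5296 × 0.416 = 4965 + 2203 = 7168
Net migration: Group 4 − 60 → 5521
Giving 3052 / 3062 / 3573 / 5521 / 3634 / 7168.
Scenario A total after 2 periods: 26010
Scenario B projection —
[period 1]
Births: 4150 × 0.119 = 494 ; 5650 × 0.361 = 2040 ; 3900 × 0.146 = 569 → total 3103
Group 2: 3950 × 0.949 = 3749
Group 3: 6250 × 0.953 = 5956
Group 4: 4150 × 0.937 = 3889
Group 5: 5650 × 0.949 = 5362
Group 6: 3900 × 0.926 + 4050 × 0.416 = 3611 + 1685 = 5296
Net migration: Group 4 − 60 → 3829
Giving 3103 / 3749 / 5956 / 3829 / 5362 / 5296.
[period 2]
Births: 5956 × 0.119 = 709 ; 3829 × 0.361 = 1382 ; 5362 × 0.146 = 783 → total 2874
Group 2: 3103 × 0.949 = 2945
Group 3: 3749 × 0.953 = 3573
Group 4: 5956 × 0.937 = 5581
Group 5: 3829 × 0.949 = 3634
Group 6: 5362 × 0.926 + 5296 × 0.416 = 4965 + 2203 = 7168
Net migration: Group 4 − 60 → 5521
Giving 2874 / 2945 / 3573 / 5521 / 3634 / 7168.
Scenario B total after 2 periods: 25715
Difference B − A = 25715 − 26010 = -295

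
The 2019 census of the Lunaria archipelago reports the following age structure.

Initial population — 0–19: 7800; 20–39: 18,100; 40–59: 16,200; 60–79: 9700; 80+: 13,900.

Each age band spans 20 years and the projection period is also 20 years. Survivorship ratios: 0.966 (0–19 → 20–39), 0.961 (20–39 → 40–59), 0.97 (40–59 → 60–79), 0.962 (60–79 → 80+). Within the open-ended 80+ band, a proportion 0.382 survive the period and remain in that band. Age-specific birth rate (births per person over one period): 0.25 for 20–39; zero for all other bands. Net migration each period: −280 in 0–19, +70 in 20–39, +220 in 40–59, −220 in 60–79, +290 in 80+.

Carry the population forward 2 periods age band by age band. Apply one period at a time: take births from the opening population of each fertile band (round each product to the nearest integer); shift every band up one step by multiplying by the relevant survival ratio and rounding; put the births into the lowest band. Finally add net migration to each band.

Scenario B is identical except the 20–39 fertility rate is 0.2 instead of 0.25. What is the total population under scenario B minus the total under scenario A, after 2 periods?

-1255

(Groups numbered youngest = 1 to oldest = 5.)
Period 1.
Births: 18100 × 0.25 = 4525
Group 2: 7800 × 0.966 = 7535
Group 3: 18100 × 0.961 = 17394
Group 4: 16200 × 0.97 = 15714
Group 5: 9700 × 0.962 + 13900 × 0.382 = 9331 + 5310 = 14641
Net migration: Group 1 − 280 → 4245; Group 2 + 70 → 7605; Group 3 + 220 → 17614; Group 4 − 220 → 15494; Group 5 + 290 → 14931
End of period: [4245, 7605, 17614, 15494, 14931]
Period 2.
Births: 7605 × 0.25 = 1901
Group 2: 4245 × 0.966 = 4101
Group 3: 7605 × 0.961 = 7308
Group 4: 17614 × 0.97 = 17086
Group 5: 15494 × 0.962 + 14931 × 0.382 = 14905 + 5704 = 20609
Net migration: Group 1 − 280 → 1621; Group 2 + 70 → 4171; Group 3 + 220 → 7528; Group 4 − 220 → 16866; Group 5 + 290 → 20899
End of period: [1621, 4171, 7528, 16866, 20899]
Scenario A total after 2 periods: 51085
Scenario B projection —
Period 1.
Births: 18100 × 0.2 = 3620
Group 2: 7800 × 0.966 = 7535
Group 3: 18100 × 0.961 = 17394
Group 4: 16200 × 0.97 = 15714
Group 5: 9700 × 0.962 + 13900 × 0.382 = 9331 + 5310 = 14641
Net migration: Group 1 − 280 → 3340; Group 2 + 70 → 7605; Group 3 + 220 → 17614; Group 4 − 220 → 15494; Group 5 + 290 → 14931
End of period: [3340, 7605, 17614, 15494, 14931]
Period 2.
Births: 7605 × 0.2 = 1521
Group 2: 3340 × 0.966 = 3226
Group 3: 7605 × 0.961 = 7308
Group 4: 17614 × 0.97 = 17086
Group 5: 15494 × 0.962 + 14931 × 0.382 = 14905 + 5704 = 20609
Net migration: Group 1 − 280 → 1241; Group 2 + 70 → 3296; Group 3 + 220 → 7528; Group 4 − 220 → 16866; Group 5 + 290 → 20899
End of period: [1241, 3296, 7528, 16866, 20899]
Scenario B total after 2 periods: 49830
Difference B − A = 49830 − 51085 = -1255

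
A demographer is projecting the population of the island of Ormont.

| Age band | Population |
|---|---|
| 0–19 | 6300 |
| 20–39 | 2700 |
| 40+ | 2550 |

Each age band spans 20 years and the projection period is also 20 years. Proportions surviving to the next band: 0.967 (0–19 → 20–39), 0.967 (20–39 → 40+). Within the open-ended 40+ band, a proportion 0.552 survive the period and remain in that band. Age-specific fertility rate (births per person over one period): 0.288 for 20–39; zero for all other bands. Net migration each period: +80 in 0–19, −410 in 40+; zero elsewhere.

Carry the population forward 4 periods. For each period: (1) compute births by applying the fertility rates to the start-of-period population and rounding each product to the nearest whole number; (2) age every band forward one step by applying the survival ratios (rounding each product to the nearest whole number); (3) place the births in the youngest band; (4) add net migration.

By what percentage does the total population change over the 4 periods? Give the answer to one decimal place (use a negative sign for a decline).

-59.3

After projecting period 1:
Births: 2700 * 0.288 = 778
20–39: 6300 * 0.967 = 6092
40+: 2700 * 0.967 + 2550 * 0.552 = 2611 + 1408 = 4019
Net migration: 0–19 + 80 → 858; 40+ − 410 → 3609
End of period: [858, 6092, 3609]
After projecting period 2:
Births: 6092 * 0.288 = 1754
20–39: 858 * 0.967 = 830
40+: 6092 * 0.967 + 3609 * 0.552 = 5891 + 1992 = 7883
Net migration: 0–19 + 80 → 1834; 40+ − 410 → 7473
End of period: [1834, 830, 7473]
After projecting period 3:
Births: 830 * 0.288 = 239
20–39: 1834 * 0.967 = 1773
40+: 830 * 0.967 + 7473 * 0.552 = 803 + 4125 = 4928
Net migration: 0–19 + 80 → 319; 40+ − 410 → 4518
End of period: [319, 1773, 4518]
After projecting period 4:
Births: 1773 * 0.288 = 511
20–39: 319 * 0.967 = 308
40+: 1773 * 0.967 + 4518 * 0.552 = 1714 + 2494 = 4208
Net migration: 0–19 + 80 → 591; 40+ − 410 → 3798
End of period: [591, 308, 3798]
Total: 11550 → 4697; change = -6853; percentage change = -59.3%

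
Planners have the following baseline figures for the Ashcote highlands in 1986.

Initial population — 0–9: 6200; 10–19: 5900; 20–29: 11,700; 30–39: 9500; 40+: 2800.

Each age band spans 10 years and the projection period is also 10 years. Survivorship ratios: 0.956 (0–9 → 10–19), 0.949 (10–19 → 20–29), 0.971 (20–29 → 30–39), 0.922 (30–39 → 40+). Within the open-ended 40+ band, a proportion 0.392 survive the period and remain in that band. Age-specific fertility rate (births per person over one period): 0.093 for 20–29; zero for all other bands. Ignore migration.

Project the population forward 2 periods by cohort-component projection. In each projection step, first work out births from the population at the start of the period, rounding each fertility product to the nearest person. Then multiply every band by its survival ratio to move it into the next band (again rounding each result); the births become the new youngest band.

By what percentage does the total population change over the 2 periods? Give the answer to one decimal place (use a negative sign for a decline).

[period 1]
Births: 11700 × 0.093 = 1088
10–19: 6200 × 0.956 = 5927
20–29: 5900 × 0.949 = 5599
30–39: 11700 × 0.971 = 11361
40+: 9500 × 0.922 + 2800 × 0.392 = 8759 + 1098 = 9857
→ [1088, 5927, 5599, 11361, 9857]
[period 2]
Births: 5599 × 0.093 = 521
10–19: 1088 × 0.956 = 1040
20–29: 5927 × 0.949 = 5625
30–39: 5599 × 0.971 = 5437
40+: 11361 × 0.922 + 9857 × 0.392 = 10475 + 3864 = 14339
→ [521, 1040, 5625, 5437, 14339]
Total: 36100 → 26962; change = -9138; percentage change = -25.3%

-25.3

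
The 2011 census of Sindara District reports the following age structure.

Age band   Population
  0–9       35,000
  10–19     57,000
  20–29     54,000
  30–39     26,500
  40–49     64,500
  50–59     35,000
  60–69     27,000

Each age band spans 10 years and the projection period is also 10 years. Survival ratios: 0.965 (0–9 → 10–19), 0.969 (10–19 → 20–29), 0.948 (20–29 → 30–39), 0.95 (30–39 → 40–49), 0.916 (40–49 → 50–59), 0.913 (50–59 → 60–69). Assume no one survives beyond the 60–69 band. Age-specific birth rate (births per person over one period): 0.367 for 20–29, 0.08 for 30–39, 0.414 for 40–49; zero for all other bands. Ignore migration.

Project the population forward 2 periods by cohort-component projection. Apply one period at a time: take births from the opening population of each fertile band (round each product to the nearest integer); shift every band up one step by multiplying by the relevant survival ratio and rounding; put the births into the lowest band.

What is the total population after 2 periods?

Let group 1 be 0–9 through group 7 = 60–69.
Period 1.
Births: 54000 * 0.367 = 19818  |  26500 * 0.08 = 2120  |  64500 * 0.414 = 26703 → 48641
Group 2: 35000 * 0.965 = 33775
Group 3: 57000 * 0.969 = 55233
Group 4: 54000 * 0.948 = 51192
Group 5: 26500 * 0.95 = 25175
Group 6: 64500 * 0.916 = 59082
Group 7: 35000 * 0.913 = 31955
Population now: 0–9=48641, 10–19=33775, 20–29=55233, 30–39=51192, 40–49=25175, 50–59=59082, 60–69=31955
Period 2.
Births: 55233 * 0.367 = 20271  |  51192 * 0.08 = 4095  |  25175 * 0.414 = 10422 → 34788
Group 2: 48641 * 0.965 = 46939
Group 3: 33775 * 0.969 = 32728
Group 4: 55233 * 0.948 = 52361
Group 5: 51192 * 0.95 = 48632
Group 6: 25175 * 0.916 = 23060
Group 7: 59082 * 0.913 = 53942
Population now: 0–9=34788, 10–19=46939, 20–29=32728, 30–39=52361, 40–49=48632, 50–59=23060, 60–69=53942
Total after period 2: 34788 + 46939 + 32728 + 52361 + 48632 + 23060 + 53942 = 292450

292450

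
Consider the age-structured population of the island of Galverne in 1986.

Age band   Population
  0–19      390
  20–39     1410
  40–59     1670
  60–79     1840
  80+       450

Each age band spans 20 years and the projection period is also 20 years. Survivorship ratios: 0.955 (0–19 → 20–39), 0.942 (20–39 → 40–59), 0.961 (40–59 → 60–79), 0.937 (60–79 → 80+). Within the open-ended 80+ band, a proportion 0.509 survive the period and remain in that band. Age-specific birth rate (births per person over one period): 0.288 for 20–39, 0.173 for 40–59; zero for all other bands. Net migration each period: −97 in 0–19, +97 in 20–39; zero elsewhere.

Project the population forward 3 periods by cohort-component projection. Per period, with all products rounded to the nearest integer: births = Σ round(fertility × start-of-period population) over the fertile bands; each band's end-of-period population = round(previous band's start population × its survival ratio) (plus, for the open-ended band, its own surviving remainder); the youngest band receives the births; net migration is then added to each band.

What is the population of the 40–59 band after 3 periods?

Call the bands 1 to 5, youngest first.
— Period 1 —
Births: 1410 × 0.288 = 406 ; 1670 × 0.173 = 289 → 695
Band 2: 390 × 0.955 = 372
Band 3: 1410 × 0.942 = 1328
Band 4: 1670 × 0.961 = 1605
Band 5: 1840 × 0.937 + 450 × 0.509 = 1724 + 229 = 1953
Net migration: Band 1 − 97 → 598; Band 2 + 97 → 469
End of period: [598, 469, 1328, 1605, 1953]
— Period 2 —
Births: 469 × 0.288 = 135 ; 1328 × 0.173 = 230 → 365
Band 2: 598 × 0.955 = 571
Band 3: 469 × 0.942 = 442
Band 4: 1328 × 0.961 = 1276
Band 5: 1605 × 0.937 + 1953 × 0.509 = 1504 + 994 = 2498
Net migration: Band 1 − 97 → 268; Band 2 + 97 → 668
End of period: [268, 668, 442, 1276, 2498]
— Period 3 —
Births: 668 × 0.288 = 192 ; 442 × 0.173 = 76 → 268
Band 2: 268 × 0.955 = 256
Band 3: 668 × 0.942 = 629
Band 4: 442 × 0.961 = 425
Band 5: 1276 × 0.937 + 2498 × 0.509 = 1196 + 1271 = 2467
Net migration: Band 1 − 97 → 171; Band 2 + 97 → 353
End of period: [171, 353, 629, 425, 2467]

629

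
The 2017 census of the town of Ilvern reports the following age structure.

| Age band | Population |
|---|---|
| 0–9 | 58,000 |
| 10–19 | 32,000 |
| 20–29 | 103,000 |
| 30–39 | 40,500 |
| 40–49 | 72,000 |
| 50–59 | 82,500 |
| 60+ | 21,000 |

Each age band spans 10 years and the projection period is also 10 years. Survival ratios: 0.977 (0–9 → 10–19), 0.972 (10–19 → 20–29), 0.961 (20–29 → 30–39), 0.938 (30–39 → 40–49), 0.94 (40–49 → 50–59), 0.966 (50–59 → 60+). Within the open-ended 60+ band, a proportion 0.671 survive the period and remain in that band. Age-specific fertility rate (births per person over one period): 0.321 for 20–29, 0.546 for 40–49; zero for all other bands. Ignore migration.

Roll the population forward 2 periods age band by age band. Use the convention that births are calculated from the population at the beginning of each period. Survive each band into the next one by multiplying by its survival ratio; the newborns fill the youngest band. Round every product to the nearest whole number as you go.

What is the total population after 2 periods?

443271

(Groups numbered youngest = 1 to oldest = 7.)
[period 1]
Births: 103000 * 0.321 = 33063, 72000 * 0.546 = 39312 ⇒ total 72375
Group 2: 58000 * 0.977 = 56666
Group 3: 32000 * 0.972 = 31104
Group 4: 103000 * 0.961 = 98983
Group 5: 40500 * 0.938 = 37989
Group 6: 72000 * 0.94 = 67680
Group 7: 82500 * 0.966 + 21000 * 0.671 = 79695 + 14091 = 93786
→ [72375, 56666, 31104, 98983, 37989, 67680, 93786]
[period 2]
Births: 31104 * 0.321 = 9984, 37989 * 0.546 = 20742 ⇒ total 30726
Group 2: 72375 * 0.977 = 70710
Group 3: 56666 * 0.972 = 55079
Group 4: 31104 * 0.961 = 29891
Group 5: 98983 * 0.938 = 92846
Group 6: 37989 * 0.94 = 35710
Group 7: 67680 * 0.966 + 93786 * 0.671 = 65379 + 62930 = 128309
→ [30726, 70710, 55079, 29891, 92846, 35710, 128309]
Total after period 2: 30726 + 70710 + 55079 + 29891 + 92846 + 35710 + 128309 = 443271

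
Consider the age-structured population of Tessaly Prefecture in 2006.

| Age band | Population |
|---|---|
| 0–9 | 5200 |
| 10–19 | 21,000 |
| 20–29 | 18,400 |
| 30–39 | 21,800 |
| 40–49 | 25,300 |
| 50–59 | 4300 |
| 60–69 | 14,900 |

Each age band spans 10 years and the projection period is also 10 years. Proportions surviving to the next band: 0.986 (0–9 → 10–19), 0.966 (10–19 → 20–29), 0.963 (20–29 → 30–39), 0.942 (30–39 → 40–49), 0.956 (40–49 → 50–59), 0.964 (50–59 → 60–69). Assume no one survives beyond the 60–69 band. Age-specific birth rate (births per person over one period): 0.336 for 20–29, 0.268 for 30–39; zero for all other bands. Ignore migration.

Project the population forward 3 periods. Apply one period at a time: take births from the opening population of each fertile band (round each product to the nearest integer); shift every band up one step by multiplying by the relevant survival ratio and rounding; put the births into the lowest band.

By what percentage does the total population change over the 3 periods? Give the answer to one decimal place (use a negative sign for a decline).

After projecting period 1:
Births: 18400 × 0.336 = 6182, 21800 × 0.268 = 5842 → 12024
10–19: 5200 × 0.986 = 5127
20–29: 21000 × 0.966 = 20286
30–39: 18400 × 0.963 = 17719
40–49: 21800 × 0.942 = 20536
50–59: 25300 × 0.956 = 24187
60–69: 4300 × 0.964 = 4145
Population now: 0–9=12024, 10–19=5127, 20–29=20286, 30–39=17719, 40–49=20536, 50–59=24187, 60–69=4145
After projecting period 2:
Births: 20286 × 0.336 = 6816, 17719 × 0.268 = 4749 → 11565
10–19: 12024 × 0.986 = 11856
20–29: 5127 × 0.966 = 4953
30–39: 20286 × 0.963 = 19535
40–49: 17719 × 0.942 = 16691
50–59: 20536 × 0.956 = 19632
60–69: 24187 × 0.964 = 23316
Population now: 0–9=11565, 10–19=11856, 20–29=4953, 30–39=19535, 40–49=16691, 50–59=19632, 60–69=23316
After projecting period 3:
Births: 4953 × 0.336 = 1664, 19535 × 0.268 = 5235 → 6899
10–19: 11565 × 0.986 = 11403
20–29: 11856 × 0.966 = 11453
30–39: 4953 × 0.963 = 4770
40–49: 19535 × 0.942 = 18402
50–59: 16691 × 0.956 = 15957
60–69: 19632 × 0.964 = 18925
Population now: 0–9=6899, 10–19=11403, 20–29=11453, 30–39=4770, 40–49=18402, 50–59=15957, 60–69=18925
Total: 110900 → 87809; change = -23091; percentage change = -20.8%

-20.8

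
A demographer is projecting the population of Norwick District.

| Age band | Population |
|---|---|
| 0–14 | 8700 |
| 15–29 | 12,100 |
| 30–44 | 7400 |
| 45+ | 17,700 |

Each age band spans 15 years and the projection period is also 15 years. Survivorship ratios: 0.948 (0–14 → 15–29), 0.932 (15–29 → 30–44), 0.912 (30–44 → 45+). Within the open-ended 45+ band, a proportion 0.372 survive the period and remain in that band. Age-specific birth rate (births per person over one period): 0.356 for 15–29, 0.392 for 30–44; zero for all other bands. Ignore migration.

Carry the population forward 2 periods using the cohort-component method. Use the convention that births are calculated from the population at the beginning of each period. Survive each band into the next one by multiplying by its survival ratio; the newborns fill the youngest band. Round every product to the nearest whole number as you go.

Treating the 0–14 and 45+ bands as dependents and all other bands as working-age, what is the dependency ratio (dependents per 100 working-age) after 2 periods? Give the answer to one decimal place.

155.7

[period 1]
Births: 12100 * 0.356 = 4308  |  7400 * 0.392 = 2901 — total 7209
15–29: 8700 * 0.948 = 8248
30–44: 12100 * 0.932 = 11277
45+: 7400 * 0.912 + 17700 * 0.372 = 6749 + 6584 = 13333
End of period: [7209, 8248, 11277, 13333]
[period 2]
Births: 8248 * 0.356 = 2936  |  11277 * 0.392 = 4421 — total 7357
15–29: 7209 * 0.948 = 6834
30–44: 8248 * 0.932 = 7687
45+: 11277 * 0.912 + 13333 * 0.372 = 10285 + 4960 = 15245
End of period: [7357, 6834, 7687, 15245]
Dependents (band 0–14 + band 45+) = 7357 + 15245 = 22602; working-age = 14521; ratio = 22602/14521 × 100 = 155.7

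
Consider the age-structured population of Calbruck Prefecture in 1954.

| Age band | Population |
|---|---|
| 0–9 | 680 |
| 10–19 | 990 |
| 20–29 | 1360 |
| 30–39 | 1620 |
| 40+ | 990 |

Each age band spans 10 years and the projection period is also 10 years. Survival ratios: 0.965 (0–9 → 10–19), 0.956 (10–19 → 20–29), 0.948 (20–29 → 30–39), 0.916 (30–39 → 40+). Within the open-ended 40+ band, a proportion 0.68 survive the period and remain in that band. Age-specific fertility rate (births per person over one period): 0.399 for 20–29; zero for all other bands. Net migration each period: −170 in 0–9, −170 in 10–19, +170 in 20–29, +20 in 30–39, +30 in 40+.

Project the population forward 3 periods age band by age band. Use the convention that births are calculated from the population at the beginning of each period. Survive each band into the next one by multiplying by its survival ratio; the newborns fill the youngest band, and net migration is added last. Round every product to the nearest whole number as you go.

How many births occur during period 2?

After projecting period 1:
Births: 1360 × 0.399 = 543
10–19: 680 × 0.965 = 656
20–29: 990 × 0.956 = 946
30–39: 1360 × 0.948 = 1289
40+: 1620 × 0.916 + 990 × 0.68 = 1484 + 673 = 2157
Net migration: 0–9 − 170 → 373; 10–19 − 170 → 486; 20–29 + 170 → 1116; 30–39 + 20 → 1309; 40+ + 30 → 2187
End of period: [373, 486, 1116, 1309, 2187]
After projecting period 2:
Births: 1116 × 0.399 = 445
10–19: 373 × 0.965 = 360
20–29: 486 × 0.956 = 465
30–39: 1116 × 0.948 = 1058
40+: 1309 × 0.916 + 2187 × 0.68 = 1199 + 1487 = 2686
Net migration: 0–9 − 170 → 275; 10–19 − 170 → 190; 20–29 + 170 → 635; 30–39 + 20 → 1078; 40+ + 30 → 2716
End of period: [275, 190, 635, 1078, 2716]

445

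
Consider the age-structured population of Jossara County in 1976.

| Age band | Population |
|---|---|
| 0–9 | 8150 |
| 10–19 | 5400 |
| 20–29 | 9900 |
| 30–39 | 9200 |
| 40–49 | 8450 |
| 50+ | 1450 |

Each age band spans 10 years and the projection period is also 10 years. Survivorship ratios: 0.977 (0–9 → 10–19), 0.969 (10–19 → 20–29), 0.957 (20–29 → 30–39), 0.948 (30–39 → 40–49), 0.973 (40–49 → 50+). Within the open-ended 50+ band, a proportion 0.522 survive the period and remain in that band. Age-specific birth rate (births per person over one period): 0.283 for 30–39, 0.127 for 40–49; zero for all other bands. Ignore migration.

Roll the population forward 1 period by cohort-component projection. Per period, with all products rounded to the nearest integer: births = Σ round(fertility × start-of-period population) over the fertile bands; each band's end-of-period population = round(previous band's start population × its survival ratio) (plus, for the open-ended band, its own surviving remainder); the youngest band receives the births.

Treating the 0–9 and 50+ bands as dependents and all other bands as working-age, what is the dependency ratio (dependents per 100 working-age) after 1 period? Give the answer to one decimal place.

Call the bands 1 to 6, youngest first.
— Period 1 —
Births: 9200 * 0.283 = 2604  |  8450 * 0.127 = 1073 ⇒ total 3677
Band 2: 8150 * 0.977 = 7963
Band 3: 5400 * 0.969 = 5233
Band 4: 9900 * 0.957 = 9474
Band 5: 9200 * 0.948 = 8722
Band 6: 8450 * 0.973 + 1450 * 0.522 = 8222 + 757 = 8979
Giving 3677 / 7963 / 5233 / 9474 / 8722 / 8979.
Dependents (band 0–9 + band 50+) = 3677 + 8979 = 12656; working-age = 31392; ratio = 12656/31392 × 100 = 40.3

40.3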